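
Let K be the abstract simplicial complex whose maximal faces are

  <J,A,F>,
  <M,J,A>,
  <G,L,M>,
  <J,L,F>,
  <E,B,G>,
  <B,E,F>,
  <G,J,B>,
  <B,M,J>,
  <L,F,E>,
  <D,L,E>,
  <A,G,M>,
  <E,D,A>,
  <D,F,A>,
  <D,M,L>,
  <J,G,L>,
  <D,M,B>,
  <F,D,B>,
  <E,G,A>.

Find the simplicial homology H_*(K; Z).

Order the vertices as A < B < D < E < F < G < J < L < M. Listing each simplex with vertices in this order, K has dimension 2 with simplices:

  0-simplices (9): A, B, D, E, F, G, J, L, M
  1-simplices (27): AD, AE, AF, AG, AJ, AM, BD, BE, BF, BG, BJ, BM, DE, DF, DL, DM, EF, EG, EL, FJ, FL, GJ, GL, GM, JL, JM, LM
  2-simplices (18): ADE, ADF, AEG, AFJ, AGM, AJM, BDF, BDM, BEF, BEG, BGJ, BJM, DEL, DLM, EFL, FJL, GJL, GLM

so the chain groups are C_0 ≅ Z^9, C_1 ≅ Z^27, C_2 ≅ Z^18.

The boundary map ∂_1: C_1 → C_0 maps an edge to its endpoints' difference, ∂[p,q] = q − p.
The 9×27 boundary matrix has rank 8 and Smith normal form diag(1,1,1,1,1,1,1,1).

∂_2: C_2 → C_1 acts by ∂[p,q,r] = [q,r] − [p,r] + [p,q]. For instance
  ∂BJM = JM − BM + BJ,
  ∂AFJ = FJ − AJ + AF.
As a 27×18 matrix over Z this has rank 18, with invariant factors (1,1,1,1,1,1,1,1,1,1,1,1,1,1,1,1,1,2).

From H_k ≅ ker(∂_k) / im(∂_{k+1}) we obtain:

  H_0: rank C_0 − rank ∂_1 = 9 − 8 = 1, and the invariant factors of ∂_1 are all 1, so H_0 ≅ Z.
  H_1: rank ker ∂_1 − rank ∂_2 = (27 − 8) − 18 = 1, and ∂_2 has invariant factor 2 > 1, so H_1 ≅ Z ⊕ Z/2.
  H_2: rank ker ∂_2 − rank ∂_3 = (18 − 18) − 0 = 0, and there is no ∂_3, so H_2 ≅ 0.

As a check, the Euler characteristic is 9 − 27 + 18 = 0, which agrees with 1 − 1 + 0 = 0.

H_0 ≅ Z,  H_1 ≅ Z ⊕ Z/2,  H_2 = 0.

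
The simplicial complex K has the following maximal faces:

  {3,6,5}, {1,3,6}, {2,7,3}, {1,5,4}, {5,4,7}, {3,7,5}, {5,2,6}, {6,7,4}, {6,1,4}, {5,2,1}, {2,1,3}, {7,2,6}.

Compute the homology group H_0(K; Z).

Take the total order 1 < 2 < 3 < 4 < 5 < 6 < 7 on the vertex set. Then K (dimension 2) consists of the simplices:

  0-simplices (7): [1], [2], [3], [4], [5], [6], [7]
  1-simplices (18): [1,2], [1,3], [1,4], [1,5], [1,6], [2,3], [2,5], [2,6], [2,7], [3,5], [3,6], [3,7], [4,5], [4,6], [4,7], [5,6], [5,7], [6,7]
  2-simplices (12): [1,2,3], [1,2,5], [1,3,6], [1,4,5], [1,4,6], [2,3,7], [2,5,6], [2,6,7], [3,5,6], [3,5,7], [4,5,7], [4,6,7]

so the chain groups are C_0 ≅ Z^7, C_1 ≅ Z^18, C_2 ≅ Z^12.

Boundary ∂_1: C_1 → C_0 sends each edge [p,q] (with p < q) to q − p. For instance
  ∂[2,6] = [6] − [2].
The 7×18 boundary matrix has rank 6 and Smith normal form diag(1,1,1,1,1,1).

Boundary ∂_2: C_2 → C_1 maps a triangle to the signed sum of its edges. For instance
  ∂[2,5,6] = [5,6] − [2,6] + [2,5],
  ∂[1,4,6] = [4,6] − [1,6] + [1,4].
The 18×12 boundary matrix has rank 12 and Smith normal form diag(1,1,1,1,1,1,1,1,1,1,1,2).

Computing H_k = (kernel of ∂_k) / (image of ∂_{k+1}):

  H_0: rank C_0 − rank ∂_1 = 7 − 6 = 1, and the invariant factors of ∂_1 are all 1, so H_0 = Z.

H_0 ≅ Z.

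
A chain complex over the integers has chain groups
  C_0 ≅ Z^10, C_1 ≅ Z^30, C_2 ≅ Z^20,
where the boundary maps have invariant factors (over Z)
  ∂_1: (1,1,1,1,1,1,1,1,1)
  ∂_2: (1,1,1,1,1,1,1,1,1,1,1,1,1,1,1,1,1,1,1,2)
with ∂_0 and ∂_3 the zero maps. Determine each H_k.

H_0: b_0 = 10 − 0 − 9 = 1; torsion from ∂_1 factors > 1: none. So H_0 ≅ Z.
H_1: b_1 = 30 − 9 − 20 = 1; torsion from ∂_2 factors > 1: [2]. So H_1 ≅ Z ⊕ Z/2Z.
H_2: b_2 = 20 − 20 − 0 = 0; torsion from ∂_3 factors > 1: none. So H_2 ≅ 0.

H_0 ≅ Z,  H_1 ≅ Z ⊕ Z/2Z,  H_2 = 0.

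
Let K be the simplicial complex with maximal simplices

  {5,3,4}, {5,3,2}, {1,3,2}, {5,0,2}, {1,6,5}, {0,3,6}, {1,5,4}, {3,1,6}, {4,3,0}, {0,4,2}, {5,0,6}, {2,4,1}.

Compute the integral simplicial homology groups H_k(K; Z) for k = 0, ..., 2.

Fix the vertex order 0 < 1 < 2 < 3 < 4 < 5 < 6 and write every simplex with vertices in increasing order. Then dim K = 2 and the simplices of K are:

  0-simplices (7): [0], [1], [2], [3], [4], [5], [6]
  1-simplices (18): [0,2], [0,3], [0,4], [0,5], [0,6], [1,2], [1,3], [1,4], [1,5], [1,6], [2,3], [2,4], [2,5], [3,4], [3,5], [3,6], [4,5], [5,6]
  2-simplices (12): [0,2,4], [0,2,5], [0,3,4], [0,3,6], [0,5,6], [1,2,3], [1,2,4], [1,3,6], [1,4,5], [1,5,6], [2,3,5], [3,4,5]

giving chain groups C_0 ≅ Z^7, C_1 ≅ Z^18, C_2 ≅ Z^12.

The boundary map ∂_1: C_1 → C_0 is given by ∂[p,q] = [q] − [p].
As a 7×18 matrix over Z this has rank 6, with invariant factors (1,1,1,1,1,1).

∂_2: C_2 → C_1 acts by ∂[p,q,r] = [q,r] − [p,r] + [p,q]. For instance
  ∂[1,5,6] = [5,6] − [1,6] + [1,5],
  ∂[3,4,5] = [4,5] − [3,5] + [3,4].
This gives a 18×12 integer matrix of rank 12; reducing to Smith normal form yields diagonal entries (1,1,1,1,1,1,1,1,1,1,1,2).

From H_k ≅ ker(∂_k) / im(∂_{k+1}) we obtain:

  H_0: rank C_0 − rank ∂_1 = 7 − 6 = 1, and the invariant factors of ∂_1 are all 1, so H_0 = Z.
  H_1: rank ker ∂_1 − rank ∂_2 = (18 − 6) − 12 = 0, and ∂_2 has invariant factor 2 > 1, so H_1 = Z_2.
  H_2: rank ker ∂_2 − rank ∂_3 = (12 − 12) − 0 = 0, and there is no ∂_3, so H_2 = 0.

(K is a triangulation of the real projective plane RP^2.)

H_0 ≅ Z,  H_1 ≅ Z_2,  H_2 = 0.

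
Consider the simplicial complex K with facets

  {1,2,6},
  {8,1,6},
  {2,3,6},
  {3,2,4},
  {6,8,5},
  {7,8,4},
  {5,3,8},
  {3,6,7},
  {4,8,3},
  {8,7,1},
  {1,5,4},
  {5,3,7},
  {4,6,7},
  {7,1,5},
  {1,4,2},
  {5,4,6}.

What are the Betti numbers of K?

Fix the vertex order 1 < 2 < 3 < 4 < 5 < 6 < 7 < 8 and write every simplex with vertices in increasing order. Then dim K = 2 and the simplices of K are:

  0-simplices (8): [1], [2], [3], [4], [5], [6], [7], [8]
  1-simplices (24): (24 of them)
  2-simplices (16): [1,2,4], [1,2,6], [1,4,5], [1,5,7], [1,6,8], [1,7,8], [2,3,4], [2,3,6], [3,4,8], [3,5,7], [3,5,8], [3,6,7], [4,5,6], [4,6,7], [4,7,8], [5,6,8]

giving chain groups C_0 ≅ Z^8, C_1 ≅ Z^24, C_2 ≅ Z^16.

The boundary map ∂_1: C_1 → C_0 sends each edge [p,q] (with p < q) to q − p. For instance
  ∂[5,7] = [7] − [5].
As a 8×24 matrix over Z this has rank 7, with invariant factors (1,1,1,1,1,1,1).

∂_2: C_2 → C_1 maps a triangle to the signed sum of its edges. For instance
  ∂[4,5,6] = [5,6] − [4,6] + [4,5],
  ∂[1,6,8] = [6,8] − [1,8] + [1,6].
The resulting 24×16 matrix has rank 15, and its Smith normal form has invariant factors (1,1,1,1,1,1,1,1,1,1,1,1,1,1,1).

Now H_k = ker ∂_k / im ∂_{k+1}, so:

  H_0: rank C_0 − rank ∂_1 = 8 − 7 = 1, and the invariant factors of ∂_1 are all 1, so H_0 ≅ Z.
  H_1: rank ker ∂_1 − rank ∂_2 = (24 − 7) − 15 = 2, and the invariant factors of ∂_2 are all 1, so H_1 ≅ Z^2.
  H_2: rank ker ∂_2 − rank ∂_3 = (16 − 15) − 0 = 1, and there is no ∂_3, so H_2 ≅ Z.

As a check, the Euler characteristic is 8 − 24 + 16 = 0, which agrees with 1 − 2 + 1 = 0.

Hence the Betti numbers are b_0 = 1, b_1 = 2, b_2 = 1.

b_0 = 1, b_1 = 2, b_2 = 1.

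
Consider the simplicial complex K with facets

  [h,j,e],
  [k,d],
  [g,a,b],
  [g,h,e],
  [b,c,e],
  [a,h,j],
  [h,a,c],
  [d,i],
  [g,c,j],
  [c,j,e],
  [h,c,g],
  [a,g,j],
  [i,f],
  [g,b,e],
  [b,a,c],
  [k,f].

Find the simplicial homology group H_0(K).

H_0 = Z^2.

Take the total order a < b < c < d < e < f < g < h < i < j < k on the vertex set. Then K (dimension 2) consists of the simplices:

  0-simplices (11): a, b, c, d, e, f, g, h, i, j, k
  1-simplices (22): ab, ac, ag, ah, aj, bc, be, bg, ce, cg, ch, cj, di, dk, eg, eh, ej, fi, fk, gh, gj, hj
  2-simplices (12): abc, abg, ach, agj, ahj, bce, beg, cej, cgh, cgj, egh, ehj

so the chain groups are C_0 ≅ Z^11, C_1 ≅ Z^22, C_2 ≅ Z^12.

The boundary map ∂_1: C_1 → C_0 is given by ∂[p,q] = [q] − [p]. For instance
  ∂hj = j − h.
The 11×22 boundary matrix has rank 9 and Smith normal form diag(1,1,1,1,1,1,1,1,1).

∂_2: C_2 → C_1 sends each 2-simplex [p,q,r] to [q,r] − [p,r] + [p,q]. For instance
  ∂cgh = gh − ch + cg,
  ∂abg = bg − ag + ab.
The resulting 22×12 matrix has rank 12, and its Smith normal form has invariant factors (1,1,1,1,1,1,1,1,1,1,1,2).

Computing H_k = (kernel of ∂_k) / (image of ∂_{k+1}):

  H_0: rank C_0 − rank ∂_1 = 11 − 9 = 2, and the invariant factors of ∂_1 are all 1, so H_0 ≅ Z^2.

(K is a triangulation of the disjoint union of the real projective plane RP^2 and the circle S^1.)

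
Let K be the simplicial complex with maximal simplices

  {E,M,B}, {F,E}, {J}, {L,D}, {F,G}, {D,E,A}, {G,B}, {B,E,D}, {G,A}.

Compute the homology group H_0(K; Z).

K has 9 vertices, 12 edges, 3 triangles.
rank ∂_0 = 0, rank ∂_1 = 7 ⇒ b_0 = 9 − 0 − 7 = 2; all invariant factors of ∂_1 are 1 so no torsion. So H_0 = Z^2.

H_0 = Z^2.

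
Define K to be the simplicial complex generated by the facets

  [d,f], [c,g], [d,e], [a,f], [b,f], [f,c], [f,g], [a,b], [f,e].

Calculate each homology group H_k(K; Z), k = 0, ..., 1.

H_0 ≅ Z,  H_1 ≅ Z^3.

Fix the vertex order a < b < c < d < e < f < g and write every simplex with vertices in increasing order. Then dim K = 1 and the simplices of K are:

  0-simplices (7): a, b, c, d, e, f, g
  1-simplices (9): ab, af, bf, cf, cg, de, df, ef, fg

Hence C_0 ≅ Z^7, C_1 ≅ Z^9.

Boundary ∂_1: C_1 → C_0 is given by ∂[p,q] = [q] − [p].
This gives a 7×9 integer matrix of rank 6; reducing to Smith normal form yields diagonal entries (1,1,1,1,1,1).

Computing H_k = (kernel of ∂_k) / (image of ∂_{k+1}):

  H_0: rank C_0 − rank ∂_1 = 7 − 6 = 1, and the invariant factors of ∂_1 are all 1, so H_0 ≅ Z.
  H_1: rank ker ∂_1 − rank ∂_2 = (9 − 6) − 0 = 3, and there is no ∂_2, so H_1 ≅ Z^3.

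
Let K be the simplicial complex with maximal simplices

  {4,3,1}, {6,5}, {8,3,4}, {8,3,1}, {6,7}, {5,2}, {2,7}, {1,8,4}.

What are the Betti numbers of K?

b_0 = 2, b_1 = 1, b_2 = 1.

We work with the vertex ordering 1 < 2 < 3 < 4 < 5 < 6 < 7 < 8. The simplices of K, each written with vertices in increasing order, are:

  0-simplices (8): [1], [2], [3], [4], [5], [6], [7], [8]
  1-simplices (10): [1,3], [1,4], [1,8], [2,5], [2,7], [3,4], [3,8], [4,8], [5,6], [6,7]
  2-simplices (4): [1,3,4], [1,3,8], [1,4,8], [3,4,8]

Hence C_0 ≅ Z^8, C_1 ≅ Z^10, C_2 ≅ Z^4.

Boundary ∂_1: C_1 → C_0 sends each edge [p,q] (with p < q) to q − p.
The resulting 8×10 matrix has rank 6, and its Smith normal form has invariant factors (1,1,1,1,1,1).

Boundary ∂_2: C_2 → C_1 acts by ∂[p,q,r] = [q,r] − [p,r] + [p,q]. For instance
  ∂[1,3,4] = [3,4] − [1,4] + [1,3],
  ∂[1,4,8] = [4,8] − [1,8] + [1,4].
As a 10×4 matrix over Z this has rank 3, with invariant factors (1,1,1).

From H_k ≅ ker(∂_k) / im(∂_{k+1}) we obtain:

  H_0: rank C_0 − rank ∂_1 = 8 − 6 = 2, and the invariant factors of ∂_1 are all 1, so H_0 = Z^2.
  H_1: rank ker ∂_1 − rank ∂_2 = (10 − 6) − 3 = 1, and the invariant factors of ∂_2 are all 1, so H_1 = Z.
  H_2: rank ker ∂_2 − rank ∂_3 = (4 − 3) − 0 = 1, and there is no ∂_3, so H_2 = Z.

Hence the Betti numbers are b_0 = 2, b_1 = 1, b_2 = 1.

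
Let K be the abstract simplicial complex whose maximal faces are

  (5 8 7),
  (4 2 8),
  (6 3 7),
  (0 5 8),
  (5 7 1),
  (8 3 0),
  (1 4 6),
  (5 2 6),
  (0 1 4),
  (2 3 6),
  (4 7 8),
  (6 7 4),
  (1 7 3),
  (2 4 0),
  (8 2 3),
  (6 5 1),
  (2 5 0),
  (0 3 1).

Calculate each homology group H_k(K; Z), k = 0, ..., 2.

H_0 = Z,  H_1 = Z ⊕ Z/2,  H_2 = 0.

Fix the vertex order 0 < 1 < 2 < 3 < 4 < 5 < 6 < 7 < 8 and write every simplex with vertices in increasing order. Then dim K = 2 and the simplices of K are:

  0-simplices (9): [0], [1], [2], [3], [4], [5], [6], [7], [8]
  1-simplices (27): (27 of them)
  2-simplices (18): [0,1,3], [0,1,4], [0,2,4], [0,2,5], [0,3,8], [0,5,8], [1,3,7], [1,4,6], [1,5,6], [1,5,7], [2,3,6], [2,3,8], [2,4,8], [2,5,6], [3,6,7], [4,6,7], [4,7,8], [5,7,8]

so the chain groups are C_0 ≅ Z^9, C_1 ≅ Z^27, C_2 ≅ Z^18.

Boundary ∂_1: C_1 → C_0 maps an edge to its endpoints' difference, ∂[p,q] = q − p. For instance
  ∂[1,5] = [5] − [1].
As a 9×27 matrix over Z this has rank 8, with invariant factors (1,1,1,1,1,1,1,1).

Boundary ∂_2: C_2 → C_1 maps a triangle to the signed sum of its edges. For instance
  ∂[1,3,7] = [3,7] − [1,7] + [1,3],
  ∂[2,5,6] = [5,6] − [2,6] + [2,5].
This gives a 27×18 integer matrix of rank 18; reducing to Smith normal form yields diagonal entries (1,1,1,1,1,1,1,1,1,1,1,1,1,1,1,1,1,2).

Now H_k = ker ∂_k / im ∂_{k+1}, so:

  H_0: rank C_0 − rank ∂_1 = 9 − 8 = 1, and the invariant factors of ∂_1 are all 1, so H_0 = Z.
  H_1: rank ker ∂_1 − rank ∂_2 = (27 − 8) − 18 = 1, and ∂_2 has invariant factor 2 > 1, so H_1 = Z ⊕ Z/2.
  H_2: rank ker ∂_2 − rank ∂_3 = (18 − 18) − 0 = 0, and there is no ∂_3, so H_2 = 0.

As a check, the Euler characteristic is 9 − 27 + 18 = 0, which agrees with 1 − 1 + 0 = 0.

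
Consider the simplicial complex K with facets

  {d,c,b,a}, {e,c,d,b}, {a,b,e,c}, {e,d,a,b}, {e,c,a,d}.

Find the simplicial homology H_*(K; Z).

H_0 ≅ Z,  H_1 = 0,  H_2 = 0,  H_3 ≅ Z.

K has 5 vertices, 10 edges, 10 triangles, 5 3-simplices.
rank ∂_0 = 0, rank ∂_1 = 4 ⇒ b_0 = 5 − 0 − 4 = 1; all invariant factors of ∂_1 are 1 so no torsion. So H_0 = Z.
rank ∂_1 = 4, rank ∂_2 = 6 ⇒ b_1 = 10 − 4 − 6 = 0; all invariant factors of ∂_2 are 1 so no torsion. So H_1 = 0.
rank ∂_2 = 6, rank ∂_3 = 4 ⇒ b_2 = 10 − 6 − 4 = 0; all invariant factors of ∂_3 are 1 so no torsion. So H_2 = 0.
rank ∂_3 = 4, rank ∂_4 = 0 ⇒ b_3 = 5 − 4 − 0 = 1. So H_3 = Z.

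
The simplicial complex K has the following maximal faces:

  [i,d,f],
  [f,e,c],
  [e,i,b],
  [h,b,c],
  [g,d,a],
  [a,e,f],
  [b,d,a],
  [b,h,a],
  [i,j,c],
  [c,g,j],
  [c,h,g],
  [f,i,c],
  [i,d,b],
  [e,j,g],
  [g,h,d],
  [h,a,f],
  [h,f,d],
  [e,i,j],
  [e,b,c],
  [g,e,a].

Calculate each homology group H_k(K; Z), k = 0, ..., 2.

Fix the vertex order a < b < c < d < e < f < g < h < i < j and write every simplex with vertices in increasing order. Then dim K = 2 and the simplices of K are:

  0-simplices (10): a, b, c, d, e, f, g, h, i, j
  1-simplices (30): ab, ad, ae, af, ag, ah, bc, bd, be, bh, bi, ce, cf, cg, ch, ci, cj, df, dg, dh, di, ef, eg, ei, ej, fh, fi, gh, gj, ij
  2-simplices (20): abd, abh, adg, aef, aeg, afh, bce, bch, bdi, bei, cef, cfi, cgh, cgj, cij, dfh, dfi, dgh, egj, eij

so the chain groups are C_0 ≅ Z^10, C_1 ≅ Z^30, C_2 ≅ Z^20.

Boundary ∂_1: C_1 → C_0 sends each edge [p,q] (with p < q) to q − p. For instance
  ∂ab = b − a.
As a 10×30 matrix over Z this has rank 9, with invariant factors (1,1,1,1,1,1,1,1,1).

Boundary ∂_2: C_2 → C_1 sends each 2-simplex [p,q,r] to [q,r] − [p,r] + [p,q]. For instance
  ∂abh = bh − ah + ab,
  ∂cgj = gj − cj + cg.
The resulting 30×20 matrix has rank 20, and its Smith normal form has invariant factors (1,1,1,1,1,1,1,1,1,1,1,1,1,1,1,1,1,1,1,2).

Now H_k = ker ∂_k / im ∂_{k+1}, so:

  H_0: rank C_0 − rank ∂_1 = 10 − 9 = 1, and the invariant factors of ∂_1 are all 1, so H_0 ≅ Z.
  H_1: rank ker ∂_1 − rank ∂_2 = (30 − 9) − 20 = 1, and ∂_2 has invariant factor 2 > 1, so H_1 ≅ Z ⊕ Z/2Z.
  H_2: rank ker ∂_2 − rank ∂_3 = (20 − 20) − 0 = 0, and there is no ∂_3, so H_2 ≅ 0.

As a check, the Euler characteristic is 10 − 30 + 20 = 0, which agrees with 1 − 1 + 0 = 0.
(K is a triangulation of the Klein bottle.)

H_0 = Z,  H_1 = Z ⊕ Z/2Z,  H_2 = 0.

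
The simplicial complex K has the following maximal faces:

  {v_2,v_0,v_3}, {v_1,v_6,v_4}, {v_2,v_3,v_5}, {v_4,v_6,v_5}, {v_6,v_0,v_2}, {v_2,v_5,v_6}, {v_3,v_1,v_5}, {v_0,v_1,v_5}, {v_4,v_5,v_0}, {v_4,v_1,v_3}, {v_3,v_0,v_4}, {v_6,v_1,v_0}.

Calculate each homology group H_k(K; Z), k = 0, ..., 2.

H_0 ≅ Z,  H_1 ≅ Z_2,  H_2 = 0.

We work with the vertex ordering v_0 < v_1 < v_2 < v_3 < v_4 < v_5 < v_6. The simplices of K, each written with vertices in increasing order, are:

  0-simplices (7): [v_0], [v_1], [v_2], [v_3], [v_4], [v_5], [v_6]
  1-simplices (18): (18 of them)
  2-simplices (12): (12 of them)

so the chain groups are C_0 ≅ Z^7, C_1 ≅ Z^18, C_2 ≅ Z^12.

The boundary map ∂_1: C_1 → C_0 maps an edge to its endpoints' difference, ∂[p,q] = q − p. For instance
  ∂[v_4,v_6] = [v_6] − [v_4].
As a 7×18 matrix over Z this has rank 6, with invariant factors (1,1,1,1,1,1).

Boundary ∂_2: C_2 → C_1 acts by ∂[p,q,r] = [q,r] − [p,r] + [p,q]. For instance
  ∂[v_0,v_2,v_3] = [v_2,v_3] − [v_0,v_3] + [v_0,v_2],
  ∂[v_0,v_3,v_4] = [v_3,v_4] − [v_0,v_4] + [v_0,v_3].
As a 18×12 matrix over Z this has rank 12, with invariant factors (1,1,1,1,1,1,1,1,1,1,1,2).

Computing H_k = (kernel of ∂_k) / (image of ∂_{k+1}):

  H_0: rank C_0 − rank ∂_1 = 7 − 6 = 1, and the invariant factors of ∂_1 are all 1, so H_0 = Z.
  H_1: rank ker ∂_1 − rank ∂_2 = (18 − 6) − 12 = 0, and ∂_2 has invariant factor 2 > 1, so H_1 = Z_2.
  H_2: rank ker ∂_2 − rank ∂_3 = (12 − 12) − 0 = 0, and there is no ∂_3, so H_2 = 0.

(K is a triangulation of the real projective plane RP^2.)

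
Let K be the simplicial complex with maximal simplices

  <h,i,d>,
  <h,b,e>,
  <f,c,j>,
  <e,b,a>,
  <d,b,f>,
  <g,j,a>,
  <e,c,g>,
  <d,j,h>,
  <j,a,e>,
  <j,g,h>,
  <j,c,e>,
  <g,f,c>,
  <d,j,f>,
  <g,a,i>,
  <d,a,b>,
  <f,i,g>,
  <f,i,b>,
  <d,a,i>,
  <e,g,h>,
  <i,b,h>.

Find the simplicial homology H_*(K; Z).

Take the total order a < b < c < d < e < f < g < h < i < j on the vertex set. Then K (dimension 2) consists of the simplices:

  0-simplices (10): a, b, c, d, e, f, g, h, i, j
  1-simplices (30): ab, ad, ae, ag, ai, aj, bd, be, bf, bh, bi, ce, cf, cg, cj, df, dh, di, dj, eg, eh, ej, fg, fi, fj, gh, gi, gj, hi, hj
  2-simplices (20): abd, abe, adi, aej, agi, agj, bdf, beh, bfi, bhi, ceg, cej, cfg, cfj, dfj, dhi, dhj, egh, fgi, ghj

Hence C_0 ≅ Z^10, C_1 ≅ Z^30, C_2 ≅ Z^20.

Boundary ∂_1: C_1 → C_0 sends each edge [p,q] (with p < q) to q − p. For instance
  ∂dj = j − d.
This gives a 10×30 integer matrix of rank 9; reducing to Smith normal form yields diagonal entries (1,1,1,1,1,1,1,1,1).

The boundary map ∂_2: C_2 → C_1 sends each 2-simplex [p,q,r] to [q,r] − [p,r] + [p,q]. For instance
  ∂ceg = eg − cg + ce,
  ∂egh = gh − eh + eg.
This gives a 30×20 integer matrix of rank 20; reducing to Smith normal form yields diagonal entries (1,1,1,1,1,1,1,1,1,1,1,1,1,1,1,1,1,1,1,2).

Reading off H_k = ker ∂_k / im ∂_{k+1}:

  H_0: rank C_0 − rank ∂_1 = 10 − 9 = 1, and the invariant factors of ∂_1 are all 1, so H_0 ≅ Z.
  H_1: rank ker ∂_1 − rank ∂_2 = (30 − 9) − 20 = 1, and ∂_2 has invariant factor 2 > 1, so H_1 ≅ Z ⊕ Z/2.
  H_2: rank ker ∂_2 − rank ∂_3 = (20 − 20) − 0 = 0, and there is no ∂_3, so H_2 ≅ 0.

H_0 ≅ Z,  H_1 ≅ Z ⊕ Z/2,  H_2 = 0.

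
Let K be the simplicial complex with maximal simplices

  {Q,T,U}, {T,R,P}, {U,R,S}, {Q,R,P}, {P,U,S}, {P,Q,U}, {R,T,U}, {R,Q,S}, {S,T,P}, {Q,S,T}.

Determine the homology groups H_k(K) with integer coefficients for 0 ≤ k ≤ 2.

H_0 ≅ Z,  H_1 ≅ Z/2,  H_2 = 0.

K has 6 vertices, 15 edges, 10 triangles.
rank ∂_0 = 0, rank ∂_1 = 5 ⇒ b_0 = 6 − 0 − 5 = 1; all invariant factors of ∂_1 are 1 so no torsion. So H_0 ≅ Z.
rank ∂_1 = 5, rank ∂_2 = 10 ⇒ b_1 = 15 − 5 − 10 = 0; ∂_2 has invariant factor(s) [2] giving torsion. So H_1 ≅ Z/2.
rank ∂_2 = 10, rank ∂_3 = 0 ⇒ b_2 = 10 − 10 − 0 = 0. So H_2 ≅ 0.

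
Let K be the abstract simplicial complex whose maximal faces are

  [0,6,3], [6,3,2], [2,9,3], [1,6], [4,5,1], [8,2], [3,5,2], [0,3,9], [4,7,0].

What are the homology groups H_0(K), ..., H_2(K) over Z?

Take the total order 0 < 1 < 2 < 3 < 4 < 5 < 6 < 7 < 8 < 9 on the vertex set. Then K (dimension 2) consists of the simplices:

  0-simplices (10): [0], [1], [2], [3], [4], [5], [6], [7], [8], [9]
  1-simplices (18): [0,3], [0,4], [0,6], [0,7], [0,9], [1,4], [1,5], [1,6], [2,3], [2,5], [2,6], [2,8], [2,9], [3,5], [3,6], [3,9], [4,5], [4,7]
  2-simplices (7): [0,3,6], [0,3,9], [0,4,7], [1,4,5], [2,3,5], [2,3,6], [2,3,9]

so the chain groups are C_0 ≅ Z^10, C_1 ≅ Z^18, C_2 ≅ Z^7.

∂_1: C_1 → C_0 is given by ∂[p,q] = [q] − [p]. For instance
  ∂[0,3] = [3] − [0].
The 10×18 boundary matrix has rank 9 and Smith normal form diag(1,1,1,1,1,1,1,1,1).

Boundary ∂_2: C_2 → C_1 maps a triangle to the signed sum of its edges. For instance
  ∂[0,3,6] = [3,6] − [0,6] + [0,3],
  ∂[0,4,7] = [4,7] − [0,7] + [0,4].
The resulting 18×7 matrix has rank 7, and its Smith normal form has invariant factors (1,1,1,1,1,1,1).

Now H_k = ker ∂_k / im ∂_{k+1}, so:

  H_0: rank C_0 − rank ∂_1 = 10 − 9 = 1, and the invariant factors of ∂_1 are all 1, so H_0 = Z.
  H_1: rank ker ∂_1 − rank ∂_2 = (18 − 9) − 7 = 2, and the invariant factors of ∂_2 are all 1, so H_1 = Z^2.
  H_2: rank ker ∂_2 − rank ∂_3 = (7 − 7) − 0 = 0, and there is no ∂_3, so H_2 = 0.

H_0 = Z,  H_1 = Z^2,  H_2 = 0.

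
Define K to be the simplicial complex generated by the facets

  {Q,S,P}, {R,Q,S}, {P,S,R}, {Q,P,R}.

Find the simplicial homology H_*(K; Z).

H_0 = Z,  H_1 = 0,  H_2 = Z.

Order the vertices as P < Q < R < S. Listing each simplex with vertices in this order, K has dimension 2 with simplices:

  0-simplices (4): P, Q, R, S
  1-simplices (6): PQ, PR, PS, QR, QS, RS
  2-simplices (4): PQR, PQS, PRS, QRS

Hence C_0 ≅ Z^4, C_1 ≅ Z^6, C_2 ≅ Z^4.

Boundary ∂_1: C_1 → C_0 maps an edge to its endpoints' difference, ∂[p,q] = q − p. For instance
  ∂PS = S − P.
This gives a 4×6 integer matrix of rank 3; reducing to Smith normal form yields diagonal entries (1,1,1).

The boundary map ∂_2: C_2 → C_1 acts by ∂[p,q,r] = [q,r] − [p,r] + [p,q]. For instance
  ∂PQS = QS − PS + PQ,
  ∂PQR = QR − PR + PQ.
The 6×4 boundary matrix has rank 3 and Smith normal form diag(1,1,1).

Now H_k = ker ∂_k / im ∂_{k+1}, so:

  H_0: rank C_0 − rank ∂_1 = 4 − 3 = 1, and the invariant factors of ∂_1 are all 1, so H_0 ≅ Z.
  H_1: rank ker ∂_1 − rank ∂_2 = (6 − 3) − 3 = 0, and the invariant factors of ∂_2 are all 1, so H_1 ≅ 0.
  H_2: rank ker ∂_2 − rank ∂_3 = (4 − 3) − 0 = 1, and there is no ∂_3, so H_2 ≅ Z.

As a check, the Euler characteristic is 4 − 6 + 4 = 2, which agrees with 1 − 0 + 1 = 2.
(K is a triangulation of the 2-sphere S^2.)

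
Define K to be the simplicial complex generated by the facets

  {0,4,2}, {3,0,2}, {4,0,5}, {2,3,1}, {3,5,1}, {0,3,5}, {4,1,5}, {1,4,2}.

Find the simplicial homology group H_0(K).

H_0 ≅ Z.

Take the total order 0 < 1 < 2 < 3 < 4 < 5 on the vertex set. Then K (dimension 2) consists of the simplices:

  0-simplices (6): [0], [1], [2], [3], [4], [5]
  1-simplices (12): [0,2], [0,3], [0,4], [0,5], [1,2], [1,3], [1,4], [1,5], [2,3], [2,4], [3,5], [4,5]
  2-simplices (8): [0,2,3], [0,2,4], [0,3,5], [0,4,5], [1,2,3], [1,2,4], [1,3,5], [1,4,5]

giving chain groups C_0 ≅ Z^6, C_1 ≅ Z^12, C_2 ≅ Z^8.

∂_1: C_1 → C_0 sends each edge [p,q] (with p < q) to q − p.
The 6×12 boundary matrix has rank 5 and Smith normal form diag(1,1,1,1,1).

The boundary map ∂_2: C_2 → C_1 maps a triangle to the signed sum of its edges. For instance
  ∂[1,3,5] = [3,5] − [1,5] + [1,3],
  ∂[0,4,5] = [4,5] − [0,5] + [0,4].
The resulting 12×8 matrix has rank 7, and its Smith normal form has invariant factors (1,1,1,1,1,1,1).

From H_k ≅ ker(∂_k) / im(∂_{k+1}) we obtain:

  H_0: rank C_0 − rank ∂_1 = 6 − 5 = 1, and the invariant factors of ∂_1 are all 1, so H_0 ≅ Z.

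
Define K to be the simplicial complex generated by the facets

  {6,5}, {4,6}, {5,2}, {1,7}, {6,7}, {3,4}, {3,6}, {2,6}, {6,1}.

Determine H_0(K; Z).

K has 7 vertices, 9 edges.
rank ∂_0 = 0, rank ∂_1 = 6 ⇒ b_0 = 7 − 0 − 6 = 1; all invariant factors of ∂_1 are 1 so no torsion. So H_0 ≅ Z.

H_0 ≅ Z.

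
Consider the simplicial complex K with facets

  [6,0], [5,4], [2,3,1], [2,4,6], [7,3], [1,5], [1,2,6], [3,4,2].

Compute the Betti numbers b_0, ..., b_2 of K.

We work with the vertex ordering 0 < 1 < 2 < 3 < 4 < 5 < 6 < 7. The simplices of K, each written with vertices in increasing order, are:

  0-simplices (8): [0], [1], [2], [3], [4], [5], [6], [7]
  1-simplices (12): [0,6], [1,2], [1,3], [1,5], [1,6], [2,3], [2,4], [2,6], [3,4], [3,7], [4,5], [4,6]
  2-simplices (4): [1,2,3], [1,2,6], [2,3,4], [2,4,6]

Hence C_0 ≅ Z^8, C_1 ≅ Z^12, C_2 ≅ Z^4.

The boundary map ∂_1: C_1 → C_0 sends each edge [p,q] (with p < q) to q − p. For instance
  ∂[1,2] = [2] − [1].
The 8×12 boundary matrix has rank 7 and Smith normal form diag(1,1,1,1,1,1,1).

The boundary map ∂_2: C_2 → C_1 sends each 2-simplex [p,q,r] to [q,r] − [p,r] + [p,q]. For instance
  ∂[2,3,4] = [3,4] − [2,4] + [2,3],
  ∂[1,2,6] = [2,6] − [1,6] + [1,2].
The 12×4 boundary matrix has rank 4 and Smith normal form diag(1,1,1,1).

From H_k ≅ ker(∂_k) / im(∂_{k+1}) we obtain:

  H_0: rank C_0 − rank ∂_1 = 8 − 7 = 1, and the invariant factors of ∂_1 are all 1, so H_0 ≅ Z.
  H_1: rank ker ∂_1 − rank ∂_2 = (12 − 7) − 4 = 1, and the invariant factors of ∂_2 are all 1, so H_1 ≅ Z.
  H_2: rank ker ∂_2 − rank ∂_3 = (4 − 4) − 0 = 0, and there is no ∂_3, so H_2 ≅ 0.

Hence the Betti numbers are b_0 = 1, b_1 = 1, b_2 = 0.

b_0 = 1, b_1 = 1, b_2 = 0.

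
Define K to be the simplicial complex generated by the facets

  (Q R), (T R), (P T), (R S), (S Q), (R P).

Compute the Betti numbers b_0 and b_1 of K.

b_0 = 1, b_1 = 2.

K has 5 vertices, 6 edges.
rank ∂_0 = 0, rank ∂_1 = 4 ⇒ b_0 = 5 − 0 − 4 = 1; all invariant factors of ∂_1 are 1 so no torsion. So H_0 = Z.
rank ∂_1 = 4, rank ∂_2 = 0 ⇒ b_1 = 6 − 4 − 0 = 2. So H_1 = Z^2.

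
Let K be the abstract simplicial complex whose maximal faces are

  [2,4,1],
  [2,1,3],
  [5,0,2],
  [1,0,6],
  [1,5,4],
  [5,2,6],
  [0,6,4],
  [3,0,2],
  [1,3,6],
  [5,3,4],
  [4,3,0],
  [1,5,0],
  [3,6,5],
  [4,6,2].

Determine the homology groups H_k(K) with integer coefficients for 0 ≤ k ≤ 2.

Take the total order 0 < 1 < 2 < 3 < 4 < 5 < 6 on the vertex set. Then K (dimension 2) consists of the simplices:

  0-simplices (7): [0], [1], [2], [3], [4], [5], [6]
  1-simplices (21): [0,1], [0,2], [0,3], [0,4], [0,5], [0,6], [1,2], [1,3], [1,4], [1,5], [1,6], [2,3], [2,4], [2,5], [2,6], [3,4], [3,5], [3,6], [4,5], [4,6], [5,6]
  2-simplices (14): [0,1,5], [0,1,6], [0,2,3], [0,2,5], [0,3,4], [0,4,6], [1,2,3], [1,2,4], [1,3,6], [1,4,5], [2,4,6], [2,5,6], [3,4,5], [3,5,6]

giving chain groups C_0 ≅ Z^7, C_1 ≅ Z^21, C_2 ≅ Z^14.

∂_1: C_1 → C_0 is given by ∂[p,q] = [q] − [p].
As a 7×21 matrix over Z this has rank 6, with invariant factors (1,1,1,1,1,1).

The boundary map ∂_2: C_2 → C_1 sends each 2-simplex [p,q,r] to [q,r] − [p,r] + [p,q]. For instance
  ∂[1,4,5] = [4,5] − [1,5] + [1,4],
  ∂[0,1,5] = [1,5] − [0,5] + [0,1].
The resulting 21×14 matrix has rank 13, and its Smith normal form has invariant factors (1,1,1,1,1,1,1,1,1,1,1,1,1).

Reading off H_k = ker ∂_k / im ∂_{k+1}:

  H_0: rank C_0 − rank ∂_1 = 7 − 6 = 1, and the invariant factors of ∂_1 are all 1, so H_0 = Z.
  H_1: rank ker ∂_1 − rank ∂_2 = (21 − 6) − 13 = 2, and the invariant factors of ∂_2 are all 1, so H_1 = Z^2.
  H_2: rank ker ∂_2 − rank ∂_3 = (14 − 13) − 0 = 1, and there is no ∂_3, so H_2 = Z.

As a check, the Euler characteristic is 7 − 21 + 14 = 0, which agrees with 1 − 2 + 1 = 0.

H_0 ≅ Z,  H_1 ≅ Z^2,  H_2 ≅ Z.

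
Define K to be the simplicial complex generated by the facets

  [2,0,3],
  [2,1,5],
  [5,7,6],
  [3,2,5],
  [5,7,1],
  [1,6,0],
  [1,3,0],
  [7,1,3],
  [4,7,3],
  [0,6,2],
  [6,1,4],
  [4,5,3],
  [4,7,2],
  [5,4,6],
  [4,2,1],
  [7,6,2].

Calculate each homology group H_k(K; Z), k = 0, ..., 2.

K has 8 vertices, 24 edges, 16 triangles.
rank ∂_0 = 0, rank ∂_1 = 7 ⇒ b_0 = 8 − 0 − 7 = 1; all invariant factors of ∂_1 are 1 so no torsion. So H_0 = Z.
rank ∂_1 = 7, rank ∂_2 = 15 ⇒ b_1 = 24 − 7 − 15 = 2; all invariant factors of ∂_2 are 1 so no torsion. So H_1 = Z^2.
rank ∂_2 = 15, rank ∂_3 = 0 ⇒ b_2 = 16 − 15 − 0 = 1. So H_2 = Z.

H_0 ≅ Z,  H_1 ≅ Z^2,  H_2 ≅ Z.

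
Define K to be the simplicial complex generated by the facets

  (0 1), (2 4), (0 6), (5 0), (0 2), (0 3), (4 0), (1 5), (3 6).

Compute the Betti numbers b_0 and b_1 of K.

b_0 = 1, b_1 = 3.

Take the total order 0 < 1 < 2 < 3 < 4 < 5 < 6 on the vertex set. Then K (dimension 1) consists of the simplices:

  0-simplices (7): [0], [1], [2], [3], [4], [5], [6]
  1-simplices (9): [0,1], [0,2], [0,3], [0,4], [0,5], [0,6], [1,5], [2,4], [3,6]

giving chain groups C_0 ≅ Z^7, C_1 ≅ Z^9.

The boundary map ∂_1: C_1 → C_0 is given by ∂[p,q] = [q] − [p].
This gives a 7×9 integer matrix of rank 6; reducing to Smith normal form yields diagonal entries (1,1,1,1,1,1).

From H_k ≅ ker(∂_k) / im(∂_{k+1}) we obtain:

  H_0: rank C_0 − rank ∂_1 = 7 − 6 = 1, and the invariant factors of ∂_1 are all 1, so H_0 = Z.
  H_1: rank ker ∂_1 − rank ∂_2 = (9 − 6) − 0 = 3, and there is no ∂_2, so H_1 = Z^3.

As a check, the Euler characteristic is 7 − 9 = -2, which agrees with 1 − 3 = -2.

Hence the Betti numbers are b_0 = 1, b_1 = 3.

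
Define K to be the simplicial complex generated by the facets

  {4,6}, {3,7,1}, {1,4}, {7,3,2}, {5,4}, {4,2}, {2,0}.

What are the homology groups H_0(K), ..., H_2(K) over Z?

H_0 ≅ Z,  H_1 ≅ Z,  H_2 = 0.

Take the total order 0 < 1 < 2 < 3 < 4 < 5 < 6 < 7 on the vertex set. Then K (dimension 2) consists of the simplices:

  0-simplices (8): [0], [1], [2], [3], [4], [5], [6], [7]
  1-simplices (10): [0,2], [1,3], [1,4], [1,7], [2,3], [2,4], [2,7], [3,7], [4,5], [4,6]
  2-simplices (2): [1,3,7], [2,3,7]

Hence C_0 ≅ Z^8, C_1 ≅ Z^10, C_2 ≅ Z^2.

The boundary map ∂_1: C_1 → C_0 maps an edge to its endpoints' difference, ∂[p,q] = q − p. For instance
  ∂[2,3] = [3] − [2].
The resulting 8×10 matrix has rank 7, and its Smith normal form has invariant factors (1,1,1,1,1,1,1).

The boundary map ∂_2: C_2 → C_1 maps a triangle to the signed sum of its edges. For instance
  ∂[2,3,7] = [3,7] − [2,7] + [2,3],
  ∂[1,3,7] = [3,7] − [1,7] + [1,3].
As a 10×2 matrix over Z this has rank 2, with invariant factors (1,1).

Now H_k = ker ∂_k / im ∂_{k+1}, so:

  H_0: rank C_0 − rank ∂_1 = 8 − 7 = 1, and the invariant factors of ∂_1 are all 1, so H_0 = Z.
  H_1: rank ker ∂_1 − rank ∂_2 = (10 − 7) − 2 = 1, and the invariant factors of ∂_2 are all 1, so H_1 = Z.
  H_2: rank ker ∂_2 − rank ∂_3 = (2 − 2) − 0 = 0, and there is no ∂_3, so H_2 = 0.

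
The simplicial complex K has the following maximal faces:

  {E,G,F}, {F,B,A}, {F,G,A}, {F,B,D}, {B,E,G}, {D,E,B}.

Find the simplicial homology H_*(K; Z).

H_0 ≅ Z,  H_1 ≅ Z,  H_2 = 0.

Take the total order A < B < D < E < F < G on the vertex set. Then K (dimension 2) consists of the simplices:

  0-simplices (6): A, B, D, E, F, G
  1-simplices (12): AB, AF, AG, BD, BE, BF, BG, DE, DF, EF, EG, FG
  2-simplices (6): ABF, AFG, BDE, BDF, BEG, EFG

Hence C_0 ≅ Z^6, C_1 ≅ Z^12, C_2 ≅ Z^6.

Boundary ∂_1: C_1 → C_0 is given by ∂[p,q] = [q] − [p]. For instance
  ∂BD = D − B.
This gives a 6×12 integer matrix of rank 5; reducing to Smith normal form yields diagonal entries (1,1,1,1,1).

Boundary ∂_2: C_2 → C_1 acts by ∂[p,q,r] = [q,r] − [p,r] + [p,q]. For instance
  ∂BEG = EG − BG + BE,
  ∂EFG = FG − EG + EF.
The 12×6 boundary matrix has rank 6 and Smith normal form diag(1,1,1,1,1,1).

Computing H_k = (kernel of ∂_k) / (image of ∂_{k+1}):

  H_0: rank C_0 − rank ∂_1 = 6 − 5 = 1, and the invariant factors of ∂_1 are all 1, so H_0 ≅ Z.
  H_1: rank ker ∂_1 − rank ∂_2 = (12 − 5) − 6 = 1, and the invariant factors of ∂_2 are all 1, so H_1 ≅ Z.
  H_2: rank ker ∂_2 − rank ∂_3 = (6 − 6) − 0 = 0, and there is no ∂_3, so H_2 ≅ 0.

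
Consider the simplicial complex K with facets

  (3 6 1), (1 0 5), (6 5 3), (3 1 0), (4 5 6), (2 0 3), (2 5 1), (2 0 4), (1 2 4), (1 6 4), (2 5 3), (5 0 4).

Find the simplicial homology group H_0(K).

H_0 ≅ Z.

Order the vertices as 0 < 1 < 2 < 3 < 4 < 5 < 6. Listing each simplex with vertices in this order, K has dimension 2 with simplices:

  0-simplices (7): [0], [1], [2], [3], [4], [5], [6]
  1-simplices (18): [0,1], [0,2], [0,3], [0,4], [0,5], [1,2], [1,3], [1,4], [1,5], [1,6], [2,3], [2,4], [2,5], [3,5], [3,6], [4,5], [4,6], [5,6]
  2-simplices (12): [0,1,3], [0,1,5], [0,2,3], [0,2,4], [0,4,5], [1,2,4], [1,2,5], [1,3,6], [1,4,6], [2,3,5], [3,5,6], [4,5,6]

so the chain groups are C_0 ≅ Z^7, C_1 ≅ Z^18, C_2 ≅ Z^12.

Boundary ∂_1: C_1 → C_0 maps an edge to its endpoints' difference, ∂[p,q] = q − p. For instance
  ∂[3,6] = [6] − [3].
The 7×18 boundary matrix has rank 6 and Smith normal form diag(1,1,1,1,1,1).

∂_2: C_2 → C_1 maps a triangle to the signed sum of its edges. For instance
  ∂[0,1,3] = [1,3] − [0,3] + [0,1],
  ∂[1,2,4] = [2,4] − [1,4] + [1,2].
This gives a 18×12 integer matrix of rank 12; reducing to Smith normal form yields diagonal entries (1,1,1,1,1,1,1,1,1,1,1,2).

Computing H_k = (kernel of ∂_k) / (image of ∂_{k+1}):

  H_0: rank C_0 − rank ∂_1 = 7 − 6 = 1, and the invariant factors of ∂_1 are all 1, so H_0 ≅ Z.

(K is a triangulation of the real projective plane RP^2.)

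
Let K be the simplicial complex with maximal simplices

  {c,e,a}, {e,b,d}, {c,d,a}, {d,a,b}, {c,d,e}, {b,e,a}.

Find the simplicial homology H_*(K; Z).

H_0 = Z,  H_1 = 0,  H_2 = Z.

Fix the vertex order a < b < c < d < e and write every simplex with vertices in increasing order. Then dim K = 2 and the simplices of K are:

  0-simplices (5): a, b, c, d, e
  1-simplices (9): ab, ac, ad, ae, bd, be, cd, ce, de
  2-simplices (6): abd, abe, acd, ace, bde, cde

so the chain groups are C_0 ≅ Z^5, C_1 ≅ Z^9, C_2 ≅ Z^6.

∂_1: C_1 → C_0 sends each edge [p,q] (with p < q) to q − p. For instance
  ∂de = e − d.
The 5×9 boundary matrix has rank 4 and Smith normal form diag(1,1,1,1).

Boundary ∂_2: C_2 → C_1 maps a triangle to the signed sum of its edges. For instance
  ∂bde = de − be + bd,
  ∂abd = bd − ad + ab.
As a 9×6 matrix over Z this has rank 5, with invariant factors (1,1,1,1,1).

Now H_k = ker ∂_k / im ∂_{k+1}, so:

  H_0: rank C_0 − rank ∂_1 = 5 − 4 = 1, and the invariant factors of ∂_1 are all 1, so H_0 = Z.
  H_1: rank ker ∂_1 − rank ∂_2 = (9 − 4) − 5 = 0, and the invariant factors of ∂_2 are all 1, so H_1 = 0.
  H_2: rank ker ∂_2 − rank ∂_3 = (6 − 5) − 0 = 1, and there is no ∂_3, so H_2 = Z.

(K is a triangulation of the 2-sphere S^2.)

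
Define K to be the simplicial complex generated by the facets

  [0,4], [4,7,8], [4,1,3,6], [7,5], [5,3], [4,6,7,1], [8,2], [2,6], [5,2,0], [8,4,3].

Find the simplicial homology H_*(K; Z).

H_0 ≅ Z,  H_1 ≅ Z^4,  H_2 = 0,  H_3 = 0.

Take the total order 0 < 1 < 2 < 3 < 4 < 5 < 6 < 7 < 8 on the vertex set. Then K (dimension 3) consists of the simplices:

  0-simplices (9): [0], [1], [2], [3], [4], [5], [6], [7], [8]
  1-simplices (20): [0,2], [0,4], [0,5], [1,3], [1,4], [1,6], [1,7], [2,5], [2,6], [2,8], [3,4], [3,5], [3,6], [3,8], [4,6], [4,7], [4,8], [5,7], [6,7], [7,8]
  2-simplices (10): [0,2,5], [1,3,4], [1,3,6], [1,4,6], [1,4,7], [1,6,7], [3,4,6], [3,4,8], [4,6,7], [4,7,8]
  3-simplices (2): [1,3,4,6], [1,4,6,7]

giving chain groups C_0 ≅ Z^9, C_1 ≅ Z^20, C_2 ≅ Z^10, C_3 ≅ Z^2.

The boundary map ∂_1: C_1 → C_0 sends each edge [p,q] (with p < q) to q − p. For instance
  ∂[6,7] = [7] − [6].
This gives a 9×20 integer matrix of rank 8; reducing to Smith normal form yields diagonal entries (1,1,1,1,1,1,1,1).

Boundary ∂_2: C_2 → C_1 sends each 2-simplex [p,q,r] to [q,r] − [p,r] + [p,q]. For instance
  ∂[4,6,7] = [6,7] − [4,7] + [4,6],
  ∂[3,4,6] = [4,6] − [3,6] + [3,4].
The resulting 20×10 matrix has rank 8, and its Smith normal form has invariant factors (1,1,1,1,1,1,1,1).

Boundary ∂_3: C_3 → C_2 sends each 3-simplex σ to the alternating sum Σ_i (−1)^i (σ with its i-th vertex removed). For instance
  ∂[1,3,4,6] = [3,4,6] − [1,4,6] + [1,3,6] − [1,3,4],
  ∂[1,4,6,7] = [4,6,7] − [1,6,7] + [1,4,7] − [1,4,6].
As a 10×2 matrix over Z this has rank 2, with invariant factors (1,1).

Now H_k = ker ∂_k / im ∂_{k+1}, so:

  H_0: rank C_0 − rank ∂_1 = 9 − 8 = 1, and the invariant factors of ∂_1 are all 1, so H_0 = Z.
  H_1: rank ker ∂_1 − rank ∂_2 = (20 − 8) − 8 = 4, and the invariant factors of ∂_2 are all 1, so H_1 = Z^4.
  H_2: rank ker ∂_2 − rank ∂_3 = (10 − 8) − 2 = 0, and the invariant factors of ∂_3 are all 1, so H_2 = 0.
  H_3: rank ker ∂_3 − rank ∂_4 = (2 − 2) − 0 = 0, and there is no ∂_4, so H_3 = 0.

As a check, the Euler characteristic is 9 − 20 + 10 − 2 = -3, which agrees with 1 − 4 + 0 − 0 = -3.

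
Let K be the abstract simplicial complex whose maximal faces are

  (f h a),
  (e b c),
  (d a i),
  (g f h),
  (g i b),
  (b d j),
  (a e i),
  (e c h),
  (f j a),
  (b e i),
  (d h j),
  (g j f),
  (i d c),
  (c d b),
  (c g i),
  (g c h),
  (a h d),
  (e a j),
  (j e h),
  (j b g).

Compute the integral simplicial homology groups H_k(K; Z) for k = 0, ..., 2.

H_0 ≅ Z,  H_1 ≅ Z ⊕ Z_2,  H_2 = 0.

Take the total order a < b < c < d < e < f < g < h < i < j on the vertex set. Then K (dimension 2) consists of the simplices:

  0-simplices (10): a, b, c, d, e, f, g, h, i, j
  1-simplices (30): ad, ae, af, ah, ai, aj, bc, bd, be, bg, bi, bj, cd, ce, cg, ch, ci, dh, di, dj, eh, ei, ej, fg, fh, fj, gh, gi, gj, hj
  2-simplices (20): adh, adi, aei, aej, afh, afj, bcd, bce, bdj, bei, bgi, bgj, cdi, ceh, cgh, cgi, dhj, ehj, fgh, fgj

giving chain groups C_0 ≅ Z^10, C_1 ≅ Z^30, C_2 ≅ Z^20.

∂_1: C_1 → C_0 sends each edge [p,q] (with p < q) to q − p. For instance
  ∂bd = d − b.
The 10×30 boundary matrix has rank 9 and Smith normal form diag(1,1,1,1,1,1,1,1,1).

∂_2: C_2 → C_1 sends each 2-simplex [p,q,r] to [q,r] − [p,r] + [p,q]. For instance
  ∂dhj = hj − dj + dh,
  ∂adh = dh − ah + ad.
This gives a 30×20 integer matrix of rank 20; reducing to Smith normal form yields diagonal entries (1,1,1,1,1,1,1,1,1,1,1,1,1,1,1,1,1,1,1,2).

Computing H_k = (kernel of ∂_k) / (image of ∂_{k+1}):

  H_0: rank C_0 − rank ∂_1 = 10 − 9 = 1, and the invariant factors of ∂_1 are all 1, so H_0 = Z.
  H_1: rank ker ∂_1 − rank ∂_2 = (30 − 9) − 20 = 1, and ∂_2 has invariant factor 2 > 1, so H_1 = Z ⊕ Z_2.
  H_2: rank ker ∂_2 − rank ∂_3 = (20 − 20) − 0 = 0, and there is no ∂_3, so H_2 = 0.

As a check, the Euler characteristic is 10 − 30 + 20 = 0, which agrees with 1 − 1 + 0 = 0.
(K is a triangulation of the Klein bottle.)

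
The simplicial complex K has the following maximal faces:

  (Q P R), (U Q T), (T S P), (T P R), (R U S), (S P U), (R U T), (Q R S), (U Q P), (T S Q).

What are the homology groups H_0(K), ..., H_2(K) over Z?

H_0 = Z,  H_1 = Z/2Z,  H_2 = 0.

K has 6 vertices, 15 edges, 10 triangles.
rank ∂_0 = 0, rank ∂_1 = 5 ⇒ b_0 = 6 − 0 − 5 = 1; all invariant factors of ∂_1 are 1 so no torsion. So H_0 = Z.
rank ∂_1 = 5, rank ∂_2 = 10 ⇒ b_1 = 15 − 5 − 10 = 0; ∂_2 has invariant factor(s) [2] giving torsion. So H_1 = Z/2Z.
rank ∂_2 = 10, rank ∂_3 = 0 ⇒ b_2 = 10 − 10 − 0 = 0. So H_2 = 0.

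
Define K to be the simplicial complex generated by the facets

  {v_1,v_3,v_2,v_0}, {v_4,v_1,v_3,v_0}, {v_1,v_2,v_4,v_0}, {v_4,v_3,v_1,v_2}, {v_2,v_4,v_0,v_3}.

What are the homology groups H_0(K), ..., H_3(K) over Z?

H_0 ≅ Z,  H_1 = 0,  H_2 = 0,  H_3 ≅ Z.

We work with the vertex ordering v_0 < v_1 < v_2 < v_3 < v_4. The simplices of K, each written with vertices in increasing order, are:

  0-simplices (5): [v_0], [v_1], [v_2], [v_3], [v_4]
  1-simplices (10): [v_0,v_1], [v_0,v_2], [v_0,v_3], [v_0,v_4], [v_1,v_2], [v_1,v_3], [v_1,v_4], [v_2,v_3], [v_2,v_4], [v_3,v_4]
  2-simplices (10): [v_0,v_1,v_2], [v_0,v_1,v_3], [v_0,v_1,v_4], [v_0,v_2,v_3], [v_0,v_2,v_4], [v_0,v_3,v_4], [v_1,v_2,v_3], [v_1,v_2,v_4], [v_1,v_3,v_4], [v_2,v_3,v_4]
  3-simplices (5): [v_0,v_1,v_2,v_3], [v_0,v_1,v_2,v_4], [v_0,v_1,v_3,v_4], [v_0,v_2,v_3,v_4], [v_1,v_2,v_3,v_4]

so the chain groups are C_0 ≅ Z^5, C_1 ≅ Z^10, C_2 ≅ Z^10, C_3 ≅ Z^5.

Boundary ∂_1: C_1 → C_0 is given by ∂[p,q] = [q] − [p]. For instance
  ∂[v_0,v_4] = [v_4] − [v_0].
The 5×10 boundary matrix has rank 4 and Smith normal form diag(1,1,1,1).

∂_2: C_2 → C_1 maps a triangle to the signed sum of its edges. For instance
  ∂[v_0,v_2,v_4] = [v_2,v_4] − [v_0,v_4] + [v_0,v_2],
  ∂[v_0,v_1,v_4] = [v_1,v_4] − [v_0,v_4] + [v_0,v_1].
The 10×10 boundary matrix has rank 6 and Smith normal form diag(1,1,1,1,1,1).

∂_3: C_3 → C_2 sends each 3-simplex σ to the alternating sum Σ_i (−1)^i (σ with its i-th vertex removed). For instance
  ∂[v_0,v_1,v_3,v_4] = [v_1,v_3,v_4] − [v_0,v_3,v_4] + [v_0,v_1,v_4] − [v_0,v_1,v_3],
  ∂[v_0,v_2,v_3,v_4] = [v_2,v_3,v_4] − [v_0,v_3,v_4] + [v_0,v_2,v_4] − [v_0,v_2,v_3].
The resulting 10×5 matrix has rank 4, and its Smith normal form has invariant factors (1,1,1,1).

From H_k ≅ ker(∂_k) / im(∂_{k+1}) we obtain:

  H_0: rank C_0 − rank ∂_1 = 5 − 4 = 1, and the invariant factors of ∂_1 are all 1, so H_0 ≅ Z.
  H_1: rank ker ∂_1 − rank ∂_2 = (10 − 4) − 6 = 0, and the invariant factors of ∂_2 are all 1, so H_1 ≅ 0.
  H_2: rank ker ∂_2 − rank ∂_3 = (10 − 6) − 4 = 0, and the invariant factors of ∂_3 are all 1, so H_2 ≅ 0.
  H_3: rank ker ∂_3 − rank ∂_4 = (5 − 4) − 0 = 1, and there is no ∂_4, so H_3 ≅ Z.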